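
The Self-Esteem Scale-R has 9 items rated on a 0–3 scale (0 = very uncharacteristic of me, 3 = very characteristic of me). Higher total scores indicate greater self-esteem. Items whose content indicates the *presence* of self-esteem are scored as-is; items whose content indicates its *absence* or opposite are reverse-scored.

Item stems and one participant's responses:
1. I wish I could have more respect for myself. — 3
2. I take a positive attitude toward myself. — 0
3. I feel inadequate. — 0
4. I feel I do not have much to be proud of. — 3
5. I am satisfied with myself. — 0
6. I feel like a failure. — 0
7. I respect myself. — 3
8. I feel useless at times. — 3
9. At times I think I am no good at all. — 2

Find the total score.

10

Items 1, 3, 4, 6, 8, 9 describe the absence/opposite of self-esteem → reverse-score.
reverse-coded value = 3 − response.
  item 1: 3 − 3 = 0
  item 2: 0
  item 3: 3 − 0 = 3
  item 4: 3 − 3 = 0
  item 5: 0
  item 6: 3 − 0 = 3
  item 7: 3
  item 8: 3 − 3 = 0
  item 9: 3 − 2 = 1
Total = 0 + 0 + 3 + 0 + 0 + 3 + 3 + 0 + 1 = 10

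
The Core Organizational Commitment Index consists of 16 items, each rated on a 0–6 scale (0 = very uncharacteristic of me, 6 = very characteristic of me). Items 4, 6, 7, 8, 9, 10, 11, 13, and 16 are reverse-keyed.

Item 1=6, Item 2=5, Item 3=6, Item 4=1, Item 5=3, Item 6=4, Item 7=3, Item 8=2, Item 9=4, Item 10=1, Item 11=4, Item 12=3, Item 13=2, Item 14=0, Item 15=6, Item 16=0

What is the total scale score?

Reverse-coded items (on a 0–6 scale, reversed = 6 − raw):
  item 4: 6 − 1 = 5
  item 6: 6 − 4 = 2
  item 7: 6 − 3 = 3
  item 8: 6 − 2 = 4
  item 9: 6 − 4 = 2
  item 10: 6 − 1 = 5
  item 11: 6 − 4 = 2
  item 13: 6 − 2 = 4
  item 16: 6 − 0 = 6
Scored items: 6, 5, 6, 5, 3, 2, 3, 4, 2, 5, 2, 3, 4, 0, 6, 6
Total = 6 + 5 + 6 + 5 + 3 + 2 + 3 + 4 + 2 + 5 + 2 + 3 + 4 + 0 + 6 + 6 = 62

62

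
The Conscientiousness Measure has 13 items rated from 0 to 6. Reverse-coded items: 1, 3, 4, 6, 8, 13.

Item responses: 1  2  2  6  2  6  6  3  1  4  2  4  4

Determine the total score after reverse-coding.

Reversing items 1, 3, 4, 6, 8, and 13 with 6 − raw:
Total = (6−1) + 2 + (6−2) + (6−6) + 2 + (6−6) + 6 + (6−3) + 1 + 4 + 2 + 4 + (6−4)
      = 5 + 2 + 4 + 0 + 2 + 0 + 6 + 3 + 1 + 4 + 2 + 4 + 2 = 35

35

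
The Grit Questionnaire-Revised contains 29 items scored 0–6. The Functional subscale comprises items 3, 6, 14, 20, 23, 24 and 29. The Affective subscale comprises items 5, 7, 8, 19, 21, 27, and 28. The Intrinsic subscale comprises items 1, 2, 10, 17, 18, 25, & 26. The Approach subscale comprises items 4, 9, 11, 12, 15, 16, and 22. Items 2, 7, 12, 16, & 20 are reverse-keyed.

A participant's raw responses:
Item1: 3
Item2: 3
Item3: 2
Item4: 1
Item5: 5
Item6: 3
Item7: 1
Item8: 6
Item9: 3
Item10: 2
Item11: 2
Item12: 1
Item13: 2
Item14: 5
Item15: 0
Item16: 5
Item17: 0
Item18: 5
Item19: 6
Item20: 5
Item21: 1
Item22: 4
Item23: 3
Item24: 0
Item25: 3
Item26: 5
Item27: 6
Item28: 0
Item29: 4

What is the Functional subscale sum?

Functional items: 3, 6, 14, 20, 23, 24, 29.
Of these, item 20 is reverse-keyed; reversed = (0+6) − raw = 6 − raw.
  item 3: 2
  item 6: 3
  item 14: 5
  item 20: 6 − 5 = 1
  item 23: 3
  item 24: 0
  item 29: 4
Sum = 2 + 3 + 5 + 1 + 3 + 0 + 4 = 18

18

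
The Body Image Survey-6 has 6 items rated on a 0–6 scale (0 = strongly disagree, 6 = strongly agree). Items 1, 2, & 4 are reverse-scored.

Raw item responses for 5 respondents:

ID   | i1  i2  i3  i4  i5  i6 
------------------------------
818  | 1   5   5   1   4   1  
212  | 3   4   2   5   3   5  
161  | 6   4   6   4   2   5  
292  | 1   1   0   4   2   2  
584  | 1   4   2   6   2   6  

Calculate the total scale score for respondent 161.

17

Respondent 161 raw: 6, 4, 6, 4, 2, 5.
Reverse-coded (on a 0–6 scale, reversed = 6 − raw):
  item 1: 6 − 6 = 0
  item 2: 6 − 4 = 2
  item 3: 6
  item 4: 6 − 4 = 2
  item 5: 2
  item 6: 5
Sum = 0 + 2 + 6 + 2 + 2 + 5 = 17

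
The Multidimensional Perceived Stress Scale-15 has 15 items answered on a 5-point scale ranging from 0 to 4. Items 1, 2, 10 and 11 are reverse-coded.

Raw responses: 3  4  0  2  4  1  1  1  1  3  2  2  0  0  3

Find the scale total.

Reverse-coded items use 4 − raw:
  item 1: 4 − 3 = 1
  item 2: 4 − 4 = 0
  item 10: 4 − 3 = 1
  item 11: 4 − 2 = 2
Scored items: 1, 0, 0, 2, 4, 1, 1, 1, 1, 1, 2, 2, 0, 0, 3
Total = 1 + 0 + 0 + 2 + 4 + 1 + 1 + 1 + 1 + 1 + 2 + 2 + 0 + 0 + 3 = 19

19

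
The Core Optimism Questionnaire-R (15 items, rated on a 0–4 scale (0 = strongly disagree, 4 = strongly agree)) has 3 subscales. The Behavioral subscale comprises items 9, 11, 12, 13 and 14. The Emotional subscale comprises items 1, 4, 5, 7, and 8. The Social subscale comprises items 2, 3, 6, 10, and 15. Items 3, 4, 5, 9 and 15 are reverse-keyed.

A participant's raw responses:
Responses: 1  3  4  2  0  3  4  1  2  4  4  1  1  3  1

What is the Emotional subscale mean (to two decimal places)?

Emotional items: 1, 4, 5, 7, 8.
Of these, items 4 & 5 are reverse-keyed; on a 0–4 scale, reversed = 4 − raw.
  item 1: 1
  item 4: 4 − 2 = 2
  item 5: 4 − 0 = 4
  item 7: 4
  item 8: 1
Sum = 1 + 2 + 4 + 4 + 1 = 12
Mean = 12 / 5 = 2.40

2.40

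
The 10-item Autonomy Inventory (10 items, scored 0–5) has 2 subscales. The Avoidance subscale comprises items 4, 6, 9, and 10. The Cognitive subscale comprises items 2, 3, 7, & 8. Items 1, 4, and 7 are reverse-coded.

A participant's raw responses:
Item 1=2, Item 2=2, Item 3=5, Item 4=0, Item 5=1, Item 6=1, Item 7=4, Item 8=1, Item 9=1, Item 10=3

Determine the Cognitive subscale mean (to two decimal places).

2.25

Cognitive items: 2, 3, 7, 8.
Of these, item 7 is reverse-coded; on a 0–5 scale, reversed = 5 − raw.
  item 2: 2
  item 3: 5
  item 7: 5 − 4 = 1
  item 8: 1
Sum = 2 + 5 + 1 + 1 = 9
Mean = 9 / 4 = 2.25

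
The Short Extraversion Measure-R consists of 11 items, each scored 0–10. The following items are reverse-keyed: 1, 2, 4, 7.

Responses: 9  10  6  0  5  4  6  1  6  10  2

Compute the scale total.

49

Reverse-coded items (reversed = (0+10) − raw = 10 − raw):
  item 1: 10 − 9 = 1
  item 2: 10 − 10 = 0
  item 4: 10 − 0 = 10
  item 7: 10 − 6 = 4
Scored items: 1, 0, 6, 10, 5, 4, 4, 1, 6, 10, 2
Total = 1 + 0 + 6 + 10 + 5 + 4 + 4 + 1 + 6 + 10 + 2 = 49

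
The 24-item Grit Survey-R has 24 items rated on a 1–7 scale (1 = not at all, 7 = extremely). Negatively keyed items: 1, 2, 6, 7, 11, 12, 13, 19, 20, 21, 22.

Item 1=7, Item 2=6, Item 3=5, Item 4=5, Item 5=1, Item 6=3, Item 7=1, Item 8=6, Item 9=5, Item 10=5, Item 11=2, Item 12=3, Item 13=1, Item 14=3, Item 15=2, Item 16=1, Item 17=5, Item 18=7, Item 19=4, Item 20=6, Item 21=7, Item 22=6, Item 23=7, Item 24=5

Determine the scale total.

Negatively keyed items use 8 − raw:
  item 1: 8 − 7 = 1
  item 2: 8 − 6 = 2
  item 6: 8 − 3 = 5
  item 7: 8 − 1 = 7
  item 11: 8 − 2 = 6
  item 12: 8 − 3 = 5
  item 13: 8 − 1 = 7
  item 19: 8 − 4 = 4
  item 20: 8 − 6 = 2
  item 21: 8 − 7 = 1
  item 22: 8 − 6 = 2
Scored responses: 1, 2, 5, 5, 1, 5, 7, 6, 5, 5, 6, 5, 7, 3, 2, 1, 5, 7, 4, 2, 1, 2, 7, 5
Total = 1 + 2 + 5 + 5 + 1 + 5 + 7 + 6 + 5 + 5 + 6 + 5 + 7 + 3 + 2 + 1 + 5 + 7 + 4 + 2 + 1 + 2 + 7 + 5 = 99

99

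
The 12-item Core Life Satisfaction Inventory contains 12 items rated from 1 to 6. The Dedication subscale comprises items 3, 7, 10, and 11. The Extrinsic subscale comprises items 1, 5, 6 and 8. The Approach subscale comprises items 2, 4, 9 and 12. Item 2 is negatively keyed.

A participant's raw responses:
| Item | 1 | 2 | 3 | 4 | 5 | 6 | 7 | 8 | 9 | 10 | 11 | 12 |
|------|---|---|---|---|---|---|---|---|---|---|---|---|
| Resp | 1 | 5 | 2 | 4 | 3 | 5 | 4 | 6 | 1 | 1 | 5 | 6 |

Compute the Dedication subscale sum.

12

Dedication items: 3, 7, 10, 11.
  item 3: 2
  item 7: 4
  item 10: 1
  item 11: 5
Sum = 2 + 4 + 1 + 5 = 12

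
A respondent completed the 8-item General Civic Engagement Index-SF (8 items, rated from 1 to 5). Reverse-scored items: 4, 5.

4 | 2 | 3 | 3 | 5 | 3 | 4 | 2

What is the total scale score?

22

Raw sum = 26. Reverse-scored items: 4, 5; their raw sum = 8.
Each reversal replaces raw with 6 − raw, changing the total by 6 − 2·raw per item.
Total = 26 + 2·6 − 2·8 = 26 + 12 − 16 = 22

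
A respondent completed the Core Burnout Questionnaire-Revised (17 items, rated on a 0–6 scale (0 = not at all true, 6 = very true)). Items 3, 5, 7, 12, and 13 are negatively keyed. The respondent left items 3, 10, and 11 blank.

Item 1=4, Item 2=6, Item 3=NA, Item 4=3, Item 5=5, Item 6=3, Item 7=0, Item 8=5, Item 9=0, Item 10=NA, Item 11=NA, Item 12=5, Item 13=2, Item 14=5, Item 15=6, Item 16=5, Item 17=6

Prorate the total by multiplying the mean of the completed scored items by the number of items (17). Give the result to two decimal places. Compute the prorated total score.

Reverse-coded (on a 0–6 scale, reversed = 6 − raw):
  item 5: 6 − 5 = 1
  item 7: 6 − 0 = 6
  item 12: 6 − 5 = 1
  item 13: 6 − 2 = 4
Completed scored items (14 of 17): 4, 6, 3, 1, 3, 6, 5, 0, 1, 4, 5, 6, 5, 6; sum = 55.
Person mean = 55 / 14 ≈ 3.9286
Prorated total = (55 / 14) × 17 = 66.79 (to 2 dp)

66.79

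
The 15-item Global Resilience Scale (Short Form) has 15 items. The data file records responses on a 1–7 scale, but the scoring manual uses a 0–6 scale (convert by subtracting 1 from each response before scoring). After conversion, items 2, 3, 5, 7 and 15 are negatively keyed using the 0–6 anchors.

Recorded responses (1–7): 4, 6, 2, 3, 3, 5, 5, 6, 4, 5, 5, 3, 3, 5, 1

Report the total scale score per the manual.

51

Convert to 0–6: 3, 5, 1, 2, 2, 4, 4, 5, 3, 4, 4, 2, 2, 4, 0
Reverse-coded (on a 0–6 scale, reversed = 6 − raw):
  item 2: 6 − 5 = 1
  item 3: 6 − 1 = 5
  item 5: 6 − 2 = 4
  item 7: 6 − 4 = 2
  item 15: 6 − 0 = 6
Scored: 3, 1, 5, 2, 4, 4, 2, 5, 3, 4, 4, 2, 2, 4, 6
Total = 51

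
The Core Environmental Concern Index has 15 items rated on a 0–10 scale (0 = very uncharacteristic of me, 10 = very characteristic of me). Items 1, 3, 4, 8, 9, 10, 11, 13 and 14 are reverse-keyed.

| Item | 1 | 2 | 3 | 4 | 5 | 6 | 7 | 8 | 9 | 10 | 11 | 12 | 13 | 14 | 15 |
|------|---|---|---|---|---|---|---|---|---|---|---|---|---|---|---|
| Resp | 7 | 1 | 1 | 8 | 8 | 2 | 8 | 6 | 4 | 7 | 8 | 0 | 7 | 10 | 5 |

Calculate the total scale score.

56

Raw sum = 82. Reverse-keyed items: 1, 3, 4, 8, 9, 10, 11, 13, 14; their raw sum = 58.
Each reversal replaces raw with 10 − raw, changing the total by 10 − 2·raw per item.
Total = 82 + 9·10 − 2·58 = 82 + 90 − 116 = 56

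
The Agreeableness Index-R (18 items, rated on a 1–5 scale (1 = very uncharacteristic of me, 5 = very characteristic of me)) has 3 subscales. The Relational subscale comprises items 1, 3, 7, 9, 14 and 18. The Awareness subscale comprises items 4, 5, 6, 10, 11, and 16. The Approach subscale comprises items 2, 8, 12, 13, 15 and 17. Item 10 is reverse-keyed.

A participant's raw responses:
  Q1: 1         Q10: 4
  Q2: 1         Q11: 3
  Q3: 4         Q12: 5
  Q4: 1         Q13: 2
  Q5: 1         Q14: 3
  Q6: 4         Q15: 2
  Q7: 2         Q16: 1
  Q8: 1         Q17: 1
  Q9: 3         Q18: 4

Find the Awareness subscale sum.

12

Awareness items: 4, 5, 6, 10, 11, 16.
Of these, item 10 is reverse-keyed; reversed = (1+5) − raw = 6 − raw.
  item 4: 1
  item 5: 1
  item 6: 4
  item 10: 6 − 4 = 2
  item 11: 3
  item 16: 1
Sum = 1 + 1 + 4 + 2 + 3 + 1 = 12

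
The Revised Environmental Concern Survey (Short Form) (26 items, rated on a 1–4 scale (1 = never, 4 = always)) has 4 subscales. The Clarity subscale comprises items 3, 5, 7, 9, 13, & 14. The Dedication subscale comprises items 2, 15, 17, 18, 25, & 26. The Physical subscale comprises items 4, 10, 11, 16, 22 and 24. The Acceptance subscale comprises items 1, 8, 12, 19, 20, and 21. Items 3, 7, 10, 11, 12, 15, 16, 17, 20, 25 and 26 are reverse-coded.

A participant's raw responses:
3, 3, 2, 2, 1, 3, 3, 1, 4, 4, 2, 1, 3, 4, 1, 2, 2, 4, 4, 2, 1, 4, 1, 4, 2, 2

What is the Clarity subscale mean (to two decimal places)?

2.83

Clarity items: 3, 5, 7, 9, 13, 14.
Of these, items 3 & 7 are reverse-coded; on a 1–4 scale, reversed = 5 − raw.
  item 3: 5 − 2 = 3
  item 5: 1
  item 7: 5 − 3 = 2
  item 9: 4
  item 13: 3
  item 14: 4
Sum = 3 + 1 + 2 + 4 + 3 + 4 = 17
Mean = 17 / 6 = 2.83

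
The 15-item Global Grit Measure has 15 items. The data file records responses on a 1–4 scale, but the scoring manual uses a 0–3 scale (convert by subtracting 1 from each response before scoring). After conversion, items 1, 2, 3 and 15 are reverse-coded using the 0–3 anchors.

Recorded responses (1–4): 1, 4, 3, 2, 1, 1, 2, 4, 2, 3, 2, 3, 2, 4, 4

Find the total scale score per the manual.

Convert to 0–3: 0, 3, 2, 1, 0, 0, 1, 3, 1, 2, 1, 2, 1, 3, 3
Reverse-coded (reversed = (0+3) − raw = 3 − raw):
  item 1: 3 − 0 = 3
  item 2: 3 − 3 = 0
  item 3: 3 − 2 = 1
  item 15: 3 − 3 = 0
Scored: 3, 0, 1, 1, 0, 0, 1, 3, 1, 2, 1, 2, 1, 3, 0
Total = 19

19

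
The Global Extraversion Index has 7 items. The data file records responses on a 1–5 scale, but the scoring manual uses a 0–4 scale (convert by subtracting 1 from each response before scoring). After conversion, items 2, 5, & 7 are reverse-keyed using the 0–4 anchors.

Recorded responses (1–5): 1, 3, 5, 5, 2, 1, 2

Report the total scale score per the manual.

Convert to 0–4: 0, 2, 4, 4, 1, 0, 1
Reverse-coded (reverse-coded value = 4 − response):
  item 2: 4 − 2 = 2
  item 5: 4 − 1 = 3
  item 7: 4 − 1 = 3
Scored: 0, 2, 4, 4, 3, 0, 3
Total = 16

16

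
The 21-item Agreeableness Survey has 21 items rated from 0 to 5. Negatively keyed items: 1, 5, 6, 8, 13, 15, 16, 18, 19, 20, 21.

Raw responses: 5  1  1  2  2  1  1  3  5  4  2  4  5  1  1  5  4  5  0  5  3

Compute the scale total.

Reversing items 1, 5, 6, 8, 13, 15, 16, 18, 19, 20, & 21 with 5 − raw:
Total = (5−5) + 1 + 1 + 2 + (5−2) + (5−1) + 1 + (5−3) + 5 + 4 + 2 + 4 + (5−5) + 1 + (5−1) + (5−5) + 4 + (5−5) + (5−0) + (5−5) + (5−3)
      = 0 + 1 + 1 + 2 + 3 + 4 + 1 + 2 + 5 + 4 + 2 + 4 + 0 + 1 + 4 + 0 + 4 + 0 + 5 + 0 + 2 = 45

45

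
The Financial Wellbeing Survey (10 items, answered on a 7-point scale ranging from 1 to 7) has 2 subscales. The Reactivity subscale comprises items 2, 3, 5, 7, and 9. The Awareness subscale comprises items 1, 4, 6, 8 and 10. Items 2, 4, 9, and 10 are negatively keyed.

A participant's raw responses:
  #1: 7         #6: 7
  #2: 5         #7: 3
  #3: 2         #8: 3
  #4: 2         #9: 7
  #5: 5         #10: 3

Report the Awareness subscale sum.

28

Awareness items: 1, 4, 6, 8, 10.
Of these, items 4 and 10 are negatively keyed; reverse-coded value = 8 − response.
  item 1: 7
  item 4: 8 − 2 = 6
  item 6: 7
  item 8: 3
  item 10: 8 − 3 = 5
Sum = 7 + 6 + 7 + 3 + 5 = 28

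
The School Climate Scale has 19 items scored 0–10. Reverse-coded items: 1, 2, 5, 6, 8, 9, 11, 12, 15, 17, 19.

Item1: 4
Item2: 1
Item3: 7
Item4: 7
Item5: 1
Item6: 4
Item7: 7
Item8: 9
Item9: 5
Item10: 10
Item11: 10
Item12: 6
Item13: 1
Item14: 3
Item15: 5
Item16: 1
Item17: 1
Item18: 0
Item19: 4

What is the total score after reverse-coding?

96

Reversing items 1, 2, 5, 6, 8, 9, 11, 12, 15, 17, & 19 with 10 − raw:
Total = (10−4) + (10−1) + 7 + 7 + (10−1) + (10−4) + 7 + (10−9) + (10−5) + 10 + (10−10) + (10−6) + 1 + 3 + (10−5) + 1 + (10−1) + 0 + (10−4)
      = 6 + 9 + 7 + 7 + 9 + 6 + 7 + 1 + 5 + 10 + 0 + 4 + 1 + 3 + 5 + 1 + 9 + 0 + 6 = 96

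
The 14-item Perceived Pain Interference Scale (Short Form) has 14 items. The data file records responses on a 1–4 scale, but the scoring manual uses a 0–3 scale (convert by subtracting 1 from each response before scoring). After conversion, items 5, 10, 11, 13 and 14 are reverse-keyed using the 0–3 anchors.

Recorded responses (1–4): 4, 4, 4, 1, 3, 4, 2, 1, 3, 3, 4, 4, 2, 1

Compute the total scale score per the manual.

Convert to 0–3: 3, 3, 3, 0, 2, 3, 1, 0, 2, 2, 3, 3, 1, 0
Reverse-coded (on a 0–3 scale, reversed = 3 − raw):
  item 5: 3 − 2 = 1
  item 10: 3 − 2 = 1
  item 11: 3 − 3 = 0
  item 13: 3 − 1 = 2
  item 14: 3 − 0 = 3
Scored: 3, 3, 3, 0, 1, 3, 1, 0, 2, 1, 0, 3, 2, 3
Total = 25

25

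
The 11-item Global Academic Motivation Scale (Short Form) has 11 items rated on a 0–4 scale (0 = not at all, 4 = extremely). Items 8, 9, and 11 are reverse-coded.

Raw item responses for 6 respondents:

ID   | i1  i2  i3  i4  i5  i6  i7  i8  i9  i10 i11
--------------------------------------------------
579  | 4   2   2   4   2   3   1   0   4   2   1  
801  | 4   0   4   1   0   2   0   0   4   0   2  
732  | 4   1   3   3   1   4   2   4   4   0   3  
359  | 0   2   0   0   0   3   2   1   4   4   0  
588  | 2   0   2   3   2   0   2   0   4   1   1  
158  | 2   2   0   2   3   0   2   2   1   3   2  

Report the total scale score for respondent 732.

Respondent 732 raw: 4, 1, 3, 3, 1, 4, 2, 4, 4, 0, 3.
Reverse-coded (reverse-coded value = 4 − response):
  item 1: 4
  item 2: 1
  item 3: 3
  item 4: 3
  item 5: 1
  item 6: 4
  item 7: 2
  item 8: 4 − 4 = 0
  item 9: 4 − 4 = 0
  item 10: 0
  item 11: 4 − 3 = 1
Sum = 4 + 1 + 3 + 3 + 1 + 4 + 2 + 0 + 0 + 0 + 1 = 19

19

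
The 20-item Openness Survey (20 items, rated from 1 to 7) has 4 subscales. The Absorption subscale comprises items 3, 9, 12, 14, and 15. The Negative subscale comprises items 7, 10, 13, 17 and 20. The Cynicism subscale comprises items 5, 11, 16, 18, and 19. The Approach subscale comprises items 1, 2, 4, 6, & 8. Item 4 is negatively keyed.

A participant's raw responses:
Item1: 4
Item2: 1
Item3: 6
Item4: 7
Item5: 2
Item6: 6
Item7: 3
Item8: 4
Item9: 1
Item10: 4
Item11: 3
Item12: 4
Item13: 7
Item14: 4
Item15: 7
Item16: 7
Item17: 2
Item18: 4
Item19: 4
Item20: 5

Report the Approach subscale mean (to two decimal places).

Approach items: 1, 2, 4, 6, 8.
Of these, item 4 is negatively keyed; on a 1–7 scale, reversed = 8 − raw.
  item 1: 4
  item 2: 1
  item 4: 8 − 7 = 1
  item 6: 6
  item 8: 4
Sum = 4 + 1 + 1 + 6 + 4 = 16
Mean = 16 / 5 = 3.20

3.20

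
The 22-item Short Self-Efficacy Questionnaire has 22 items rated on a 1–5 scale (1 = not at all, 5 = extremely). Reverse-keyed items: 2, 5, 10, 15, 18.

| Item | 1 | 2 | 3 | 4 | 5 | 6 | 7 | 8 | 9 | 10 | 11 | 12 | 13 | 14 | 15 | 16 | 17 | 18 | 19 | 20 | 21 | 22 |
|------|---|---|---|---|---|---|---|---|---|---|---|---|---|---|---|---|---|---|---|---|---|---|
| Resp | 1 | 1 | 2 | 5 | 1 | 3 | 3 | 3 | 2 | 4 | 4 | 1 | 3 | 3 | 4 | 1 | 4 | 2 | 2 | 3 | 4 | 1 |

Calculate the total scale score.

63

Reverse-keyed items use 6 − raw:
  item 2: 6 − 1 = 5
  item 5: 6 − 1 = 5
  item 10: 6 − 4 = 2
  item 15: 6 − 4 = 2
  item 18: 6 − 2 = 4
Scored responses: 1, 5, 2, 5, 5, 3, 3, 3, 2, 2, 4, 1, 3, 3, 2, 1, 4, 4, 2, 3, 4, 1
Total = 1 + 5 + 2 + 5 + 5 + 3 + 3 + 3 + 2 + 2 + 4 + 1 + 3 + 3 + 2 + 1 + 4 + 4 + 2 + 3 + 4 + 1 = 63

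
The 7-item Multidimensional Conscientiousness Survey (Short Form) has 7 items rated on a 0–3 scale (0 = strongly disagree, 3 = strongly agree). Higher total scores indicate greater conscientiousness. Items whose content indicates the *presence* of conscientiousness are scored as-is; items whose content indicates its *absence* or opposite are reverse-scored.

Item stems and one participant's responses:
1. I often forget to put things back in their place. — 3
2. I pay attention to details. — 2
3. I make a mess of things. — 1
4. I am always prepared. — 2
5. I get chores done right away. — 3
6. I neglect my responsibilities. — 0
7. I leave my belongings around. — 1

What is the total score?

14

Items 1, 3, 6, 7 describe the absence/opposite of conscientiousness → reverse-score.
reverse-coded value = 3 − response.
  item 1: 3 − 3 = 0
  item 2: 2
  item 3: 3 − 1 = 2
  item 4: 2
  item 5: 3
  item 6: 3 − 0 = 3
  item 7: 3 − 1 = 2
Total = 0 + 2 + 2 + 2 + 3 + 3 + 2 = 14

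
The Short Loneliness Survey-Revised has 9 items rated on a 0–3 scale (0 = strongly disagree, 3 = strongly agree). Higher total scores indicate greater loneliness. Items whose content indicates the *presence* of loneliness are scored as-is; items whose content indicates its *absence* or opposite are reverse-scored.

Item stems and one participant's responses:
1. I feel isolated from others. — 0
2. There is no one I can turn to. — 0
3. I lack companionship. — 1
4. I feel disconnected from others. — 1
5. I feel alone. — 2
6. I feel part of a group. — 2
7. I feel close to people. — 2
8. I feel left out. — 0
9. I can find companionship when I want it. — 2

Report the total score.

Items 6, 7, 9 describe the absence/opposite of loneliness → reverse-score.
on a 0–3 scale, reversed = 3 − raw.
  item 1: 0
  item 2: 0
  item 3: 1
  item 4: 1
  item 5: 2
  item 6: 3 − 2 = 1
  item 7: 3 − 2 = 1
  item 8: 0
  item 9: 3 − 2 = 1
Total = 0 + 0 + 1 + 1 + 2 + 1 + 1 + 0 + 1 = 7

7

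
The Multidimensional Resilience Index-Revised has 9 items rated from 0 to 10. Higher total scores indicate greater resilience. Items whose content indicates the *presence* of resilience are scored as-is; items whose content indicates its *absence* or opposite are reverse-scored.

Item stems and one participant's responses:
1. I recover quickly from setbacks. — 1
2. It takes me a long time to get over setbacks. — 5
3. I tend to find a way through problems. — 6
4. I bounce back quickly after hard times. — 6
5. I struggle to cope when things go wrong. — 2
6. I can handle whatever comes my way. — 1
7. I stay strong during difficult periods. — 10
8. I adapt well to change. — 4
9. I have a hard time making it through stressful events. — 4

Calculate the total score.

47

Items 2, 5, 9 describe the absence/opposite of resilience → reverse-score.
reversed = (0+10) − raw = 10 − raw.
  item 1: 1
  item 2: 10 − 5 = 5
  item 3: 6
  item 4: 6
  item 5: 10 − 2 = 8
  item 6: 1
  item 7: 10
  item 8: 4
  item 9: 10 − 4 = 6
Total = 1 + 5 + 6 + 6 + 8 + 1 + 10 + 4 + 6 = 47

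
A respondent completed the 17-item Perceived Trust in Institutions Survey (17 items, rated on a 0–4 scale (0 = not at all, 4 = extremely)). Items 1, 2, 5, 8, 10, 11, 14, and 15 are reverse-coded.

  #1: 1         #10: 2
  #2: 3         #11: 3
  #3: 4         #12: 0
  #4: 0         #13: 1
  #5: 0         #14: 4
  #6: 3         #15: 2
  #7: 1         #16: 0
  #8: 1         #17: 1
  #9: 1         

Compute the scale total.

27

Reverse-coded items (on a 0–4 scale, reversed = 4 − raw):
  item 1: 4 − 1 = 3
  item 2: 4 − 3 = 1
  item 5: 4 − 0 = 4
  item 8: 4 − 1 = 3
  item 10: 4 − 2 = 2
  item 11: 4 − 3 = 1
  item 14: 4 − 4 = 0
  item 15: 4 − 2 = 2
After reverse-coding: 3, 1, 4, 0, 4, 3, 1, 3, 1, 2, 1, 0, 1, 0, 2, 0, 1
Total = 3 + 1 + 4 + 0 + 4 + 3 + 1 + 3 + 1 + 2 + 1 + 0 + 1 + 0 + 2 + 0 + 1 = 27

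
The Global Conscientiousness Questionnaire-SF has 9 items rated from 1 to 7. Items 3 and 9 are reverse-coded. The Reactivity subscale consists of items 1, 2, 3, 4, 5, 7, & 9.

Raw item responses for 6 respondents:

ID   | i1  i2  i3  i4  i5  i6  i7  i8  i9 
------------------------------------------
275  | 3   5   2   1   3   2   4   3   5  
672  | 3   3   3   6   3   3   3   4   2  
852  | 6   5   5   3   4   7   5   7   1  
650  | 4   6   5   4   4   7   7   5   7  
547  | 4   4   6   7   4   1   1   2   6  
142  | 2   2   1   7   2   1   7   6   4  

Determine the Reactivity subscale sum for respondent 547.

Respondent 547 raw: 4, 4, 6, 7, 4, 1, 1, 2, 6.
Reactivity items: 1, 2, 3, 4, 5, 7, 9.
Reverse-coded (reverse-coded value = 8 − response):
  item 1: 4
  item 2: 4
  item 3: 8 − 6 = 2
  item 4: 7
  item 5: 4
  item 7: 1
  item 9: 8 − 6 = 2
Sum = 4 + 4 + 2 + 7 + 4 + 1 + 2 = 24

24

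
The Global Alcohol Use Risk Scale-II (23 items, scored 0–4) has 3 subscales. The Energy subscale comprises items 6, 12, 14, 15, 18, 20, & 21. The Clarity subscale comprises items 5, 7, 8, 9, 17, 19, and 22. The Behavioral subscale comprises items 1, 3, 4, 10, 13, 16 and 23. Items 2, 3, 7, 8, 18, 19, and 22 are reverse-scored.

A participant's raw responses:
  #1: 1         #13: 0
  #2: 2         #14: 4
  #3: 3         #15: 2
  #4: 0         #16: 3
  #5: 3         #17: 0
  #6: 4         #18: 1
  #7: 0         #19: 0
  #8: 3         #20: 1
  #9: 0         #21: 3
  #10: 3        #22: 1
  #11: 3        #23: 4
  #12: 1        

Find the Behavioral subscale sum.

Behavioral items: 1, 3, 4, 10, 13, 16, 23.
Of these, item 3 is reverse-scored; reverse-coded value = 4 − response.
  item 1: 1
  item 3: 4 − 3 = 1
  item 4: 0
  item 10: 3
  item 13: 0
  item 16: 3
  item 23: 4
Sum = 1 + 1 + 0 + 3 + 0 + 3 + 4 = 12

12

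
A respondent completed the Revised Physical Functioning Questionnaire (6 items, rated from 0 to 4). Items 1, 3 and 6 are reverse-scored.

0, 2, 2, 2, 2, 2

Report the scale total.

14

Raw sum = 10. Reverse-scored items: 1, 3, 6; their raw sum = 4.
Each reversal replaces raw with 4 − raw, changing the total by 4 − 2·raw per item.
Total = 10 + 3·4 − 2·4 = 10 + 12 − 8 = 14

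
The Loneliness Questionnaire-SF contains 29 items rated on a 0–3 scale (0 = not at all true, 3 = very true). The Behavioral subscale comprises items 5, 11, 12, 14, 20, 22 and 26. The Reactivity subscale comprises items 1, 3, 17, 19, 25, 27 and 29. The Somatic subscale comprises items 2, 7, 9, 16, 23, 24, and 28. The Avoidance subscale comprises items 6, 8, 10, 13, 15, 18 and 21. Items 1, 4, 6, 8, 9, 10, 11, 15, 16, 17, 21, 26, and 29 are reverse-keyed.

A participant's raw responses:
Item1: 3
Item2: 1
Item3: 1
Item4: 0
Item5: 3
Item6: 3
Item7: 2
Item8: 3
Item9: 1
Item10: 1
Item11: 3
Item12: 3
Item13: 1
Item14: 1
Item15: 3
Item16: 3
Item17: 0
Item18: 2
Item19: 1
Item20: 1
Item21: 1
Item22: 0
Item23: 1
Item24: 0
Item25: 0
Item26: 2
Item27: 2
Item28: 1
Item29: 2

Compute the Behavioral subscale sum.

9

Behavioral items: 5, 11, 12, 14, 20, 22, 26.
Of these, items 11 & 26 are reverse-keyed; reversed = (0+3) − raw = 3 − raw.
  item 5: 3
  item 11: 3 − 3 = 0
  item 12: 3
  item 14: 1
  item 20: 1
  item 22: 0
  item 26: 3 − 2 = 1
Sum = 3 + 0 + 3 + 1 + 1 + 0 + 1 = 9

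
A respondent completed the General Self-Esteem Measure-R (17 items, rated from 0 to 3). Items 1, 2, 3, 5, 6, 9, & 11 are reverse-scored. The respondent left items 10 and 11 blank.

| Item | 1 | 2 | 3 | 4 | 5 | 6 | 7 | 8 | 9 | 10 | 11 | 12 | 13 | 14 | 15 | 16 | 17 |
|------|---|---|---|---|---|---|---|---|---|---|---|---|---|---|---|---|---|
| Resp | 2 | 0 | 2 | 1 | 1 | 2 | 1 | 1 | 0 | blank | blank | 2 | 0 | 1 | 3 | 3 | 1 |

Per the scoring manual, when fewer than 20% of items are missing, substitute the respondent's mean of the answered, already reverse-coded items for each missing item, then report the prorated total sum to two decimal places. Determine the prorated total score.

Reverse-coded (reversed = (0+3) − raw = 3 − raw):
  item 1: 3 − 2 = 1
  item 2: 3 − 0 = 3
  item 3: 3 − 2 = 1
  item 5: 3 − 1 = 2
  item 6: 3 − 2 = 1
  item 9: 3 − 0 = 3
Completed scored items (15 of 17): 1, 3, 1, 1, 2, 1, 1, 1, 3, 2, 0, 1, 3, 3, 1; sum = 24.
Person mean = 24 / 15 ≈ 1.6000
Prorated total = (24 / 15) × 17 = 27.20 (to 2 dp)

27.20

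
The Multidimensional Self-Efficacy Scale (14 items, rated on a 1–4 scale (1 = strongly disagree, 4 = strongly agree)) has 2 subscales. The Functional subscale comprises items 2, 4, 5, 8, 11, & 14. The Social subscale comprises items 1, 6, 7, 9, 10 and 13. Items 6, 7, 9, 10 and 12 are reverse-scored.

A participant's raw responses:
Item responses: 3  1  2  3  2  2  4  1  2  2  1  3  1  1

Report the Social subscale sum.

Social items: 1, 6, 7, 9, 10, 13.
Of these, items 6, 7, 9 and 10 are reverse-scored; reverse-coded value = 5 − response.
  item 1: 3
  item 6: 5 − 2 = 3
  item 7: 5 − 4 = 1
  item 9: 5 − 2 = 3
  item 10: 5 − 2 = 3
  item 13: 1
Sum = 3 + 3 + 1 + 3 + 3 + 1 = 14

14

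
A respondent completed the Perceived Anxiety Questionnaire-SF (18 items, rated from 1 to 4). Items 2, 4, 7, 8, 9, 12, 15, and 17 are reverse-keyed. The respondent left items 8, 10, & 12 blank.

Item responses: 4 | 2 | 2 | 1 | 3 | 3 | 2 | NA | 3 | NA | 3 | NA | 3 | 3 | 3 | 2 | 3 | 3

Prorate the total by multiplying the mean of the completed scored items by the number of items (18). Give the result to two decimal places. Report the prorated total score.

Reverse-coded (reverse-coded value = 5 − response):
  item 2: 5 − 2 = 3
  item 4: 5 − 1 = 4
  item 7: 5 − 2 = 3
  item 9: 5 − 3 = 2
  item 15: 5 − 3 = 2
  item 17: 5 − 3 = 2
Completed scored items (15 of 18): 4, 3, 2, 4, 3, 3, 3, 2, 3, 3, 3, 2, 2, 2, 3; sum = 42.
Person mean = 42 / 15 ≈ 2.8000
Prorated total = (42 / 15) × 18 = 50.40 (to 2 dp)

50.40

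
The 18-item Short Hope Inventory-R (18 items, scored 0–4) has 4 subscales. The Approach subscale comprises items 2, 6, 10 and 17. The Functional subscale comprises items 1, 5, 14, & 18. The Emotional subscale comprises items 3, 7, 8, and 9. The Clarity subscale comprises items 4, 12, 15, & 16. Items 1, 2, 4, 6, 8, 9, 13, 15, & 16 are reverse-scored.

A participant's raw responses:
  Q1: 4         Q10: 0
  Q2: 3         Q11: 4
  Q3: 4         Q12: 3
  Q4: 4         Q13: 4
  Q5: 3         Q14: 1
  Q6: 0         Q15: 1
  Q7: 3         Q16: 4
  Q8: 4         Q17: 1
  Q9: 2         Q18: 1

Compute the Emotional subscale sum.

9

Emotional items: 3, 7, 8, 9.
Of these, items 8 and 9 are reverse-scored; on a 0–4 scale, reversed = 4 − raw.
  item 3: 4
  item 7: 3
  item 8: 4 − 4 = 0
  item 9: 4 − 2 = 2
Sum = 4 + 3 + 0 + 2 = 9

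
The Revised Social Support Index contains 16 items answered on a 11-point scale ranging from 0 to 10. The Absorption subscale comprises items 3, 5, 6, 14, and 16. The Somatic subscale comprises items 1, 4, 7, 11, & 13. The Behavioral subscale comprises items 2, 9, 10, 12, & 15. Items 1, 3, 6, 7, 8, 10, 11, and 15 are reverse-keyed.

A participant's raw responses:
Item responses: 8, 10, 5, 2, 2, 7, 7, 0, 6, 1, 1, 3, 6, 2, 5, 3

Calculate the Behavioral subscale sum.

Behavioral items: 2, 9, 10, 12, 15.
Of these, items 10 and 15 are reverse-keyed; reversed = (0+10) − raw = 10 − raw.
  item 2: 10
  item 9: 6
  item 10: 10 − 1 = 9
  item 12: 3
  item 15: 10 − 5 = 5
Sum = 10 + 6 + 9 + 3 + 5 = 33

33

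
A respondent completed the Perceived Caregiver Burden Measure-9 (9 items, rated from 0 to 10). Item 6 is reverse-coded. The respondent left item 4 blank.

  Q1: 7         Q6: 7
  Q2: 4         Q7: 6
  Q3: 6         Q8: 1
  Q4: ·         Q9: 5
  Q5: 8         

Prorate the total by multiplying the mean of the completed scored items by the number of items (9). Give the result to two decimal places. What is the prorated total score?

Reverse-coded (on a 0–10 scale, reversed = 10 − raw):
  item 6: 10 − 7 = 3
Completed scored items (8 of 9): 7, 4, 6, 8, 3, 6, 1, 5; sum = 40.
Person mean = 40 / 8 ≈ 5.0000
Prorated total = (40 / 8) × 9 = 45.00 (to 2 dp)

45.00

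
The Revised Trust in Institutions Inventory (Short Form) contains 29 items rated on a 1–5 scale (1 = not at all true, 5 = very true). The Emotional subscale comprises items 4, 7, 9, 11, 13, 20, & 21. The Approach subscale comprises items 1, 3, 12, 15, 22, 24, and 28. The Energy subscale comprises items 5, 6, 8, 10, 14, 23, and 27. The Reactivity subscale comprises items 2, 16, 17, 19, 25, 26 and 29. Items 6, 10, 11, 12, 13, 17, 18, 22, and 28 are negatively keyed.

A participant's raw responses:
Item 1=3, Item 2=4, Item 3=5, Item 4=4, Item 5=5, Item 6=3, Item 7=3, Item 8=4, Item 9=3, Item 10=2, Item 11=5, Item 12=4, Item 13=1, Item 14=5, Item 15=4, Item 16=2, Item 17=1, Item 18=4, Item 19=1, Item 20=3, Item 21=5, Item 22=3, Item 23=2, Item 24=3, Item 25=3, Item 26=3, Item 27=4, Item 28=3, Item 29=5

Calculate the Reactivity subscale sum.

Reactivity items: 2, 16, 17, 19, 25, 26, 29.
Of these, item 17 is negatively keyed; reverse-coded value = 6 − response.
  item 2: 4
  item 16: 2
  item 17: 6 − 1 = 5
  item 19: 1
  item 25: 3
  item 26: 3
  item 29: 5
Sum = 4 + 2 + 5 + 1 + 3 + 3 + 5 = 23

23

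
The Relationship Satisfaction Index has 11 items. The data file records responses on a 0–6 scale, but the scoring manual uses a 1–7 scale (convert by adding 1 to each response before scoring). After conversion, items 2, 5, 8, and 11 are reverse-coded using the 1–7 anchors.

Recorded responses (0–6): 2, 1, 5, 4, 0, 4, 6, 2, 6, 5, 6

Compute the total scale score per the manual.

Convert to 1–7: 3, 2, 6, 5, 1, 5, 7, 3, 7, 6, 7
Reverse-coded (reverse-coded value = 8 − response):
  item 2: 8 − 2 = 6
  item 5: 8 − 1 = 7
  item 8: 8 − 3 = 5
  item 11: 8 − 7 = 1
Scored: 3, 6, 6, 5, 7, 5, 7, 5, 7, 6, 1
Total = 58

58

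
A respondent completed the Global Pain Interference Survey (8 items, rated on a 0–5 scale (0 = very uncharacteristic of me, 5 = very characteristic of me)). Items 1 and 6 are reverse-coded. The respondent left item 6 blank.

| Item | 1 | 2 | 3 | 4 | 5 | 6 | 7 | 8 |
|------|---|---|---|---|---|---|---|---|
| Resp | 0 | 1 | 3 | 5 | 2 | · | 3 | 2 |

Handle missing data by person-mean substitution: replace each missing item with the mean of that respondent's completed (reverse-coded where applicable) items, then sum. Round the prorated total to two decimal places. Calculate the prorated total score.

Reverse-coded (on a 0–5 scale, reversed = 5 − raw):
  item 1: 5 − 0 = 5
Completed scored items (7 of 8): 5, 1, 3, 5, 2, 3, 2; sum = 21.
Person mean = 21 / 7 ≈ 3.0000
Prorated total = (21 / 7) × 8 = 24.00 (to 2 dp)

24.00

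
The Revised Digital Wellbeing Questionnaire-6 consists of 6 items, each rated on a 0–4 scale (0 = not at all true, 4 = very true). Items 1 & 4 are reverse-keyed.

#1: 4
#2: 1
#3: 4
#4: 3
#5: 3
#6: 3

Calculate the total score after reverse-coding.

12

Reverse-keyed items use 4 − raw:
  item 1: 4 − 4 = 0
  item 4: 4 − 3 = 1
Scored items: 0, 1, 4, 1, 3, 3
Total = 0 + 1 + 4 + 1 + 3 + 3 = 12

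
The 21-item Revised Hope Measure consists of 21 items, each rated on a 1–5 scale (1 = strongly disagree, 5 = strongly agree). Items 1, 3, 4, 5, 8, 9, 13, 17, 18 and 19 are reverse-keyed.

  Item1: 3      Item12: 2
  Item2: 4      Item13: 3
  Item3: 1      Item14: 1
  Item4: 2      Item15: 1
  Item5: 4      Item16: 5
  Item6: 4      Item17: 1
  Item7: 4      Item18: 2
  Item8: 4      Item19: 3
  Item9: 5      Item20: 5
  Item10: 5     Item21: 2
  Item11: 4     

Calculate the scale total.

69

Reversing items 1, 3, 4, 5, 8, 9, 13, 17, 18, and 19 with 6 − raw:
Total = (6−3) + 4 + (6−1) + (6−2) + (6−4) + 4 + 4 + (6−4) + (6−5) + 5 + 4 + 2 + (6−3) + 1 + 1 + 5 + (6−1) + (6−2) + (6−3) + 5 + 2
      = 3 + 4 + 5 + 4 + 2 + 4 + 4 + 2 + 1 + 5 + 4 + 2 + 3 + 1 + 1 + 5 + 5 + 4 + 3 + 5 + 2 = 69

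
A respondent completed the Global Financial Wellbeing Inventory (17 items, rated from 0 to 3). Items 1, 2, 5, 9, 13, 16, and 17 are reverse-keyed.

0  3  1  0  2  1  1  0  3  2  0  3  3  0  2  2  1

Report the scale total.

17

Reverse-keyed items use 3 − raw:
  item 1: 3 − 0 = 3
  item 2: 3 − 3 = 0
  item 5: 3 − 2 = 1
  item 9: 3 − 3 = 0
  item 13: 3 − 3 = 0
  item 16: 3 − 2 = 1
  item 17: 3 − 1 = 2
Scored items: 3, 0, 1, 0, 1, 1, 1, 0, 0, 2, 0, 3, 0, 0, 2, 1, 2
Total = 3 + 0 + 1 + 0 + 1 + 1 + 1 + 0 + 0 + 2 + 0 + 3 + 0 + 0 + 2 + 1 + 2 = 17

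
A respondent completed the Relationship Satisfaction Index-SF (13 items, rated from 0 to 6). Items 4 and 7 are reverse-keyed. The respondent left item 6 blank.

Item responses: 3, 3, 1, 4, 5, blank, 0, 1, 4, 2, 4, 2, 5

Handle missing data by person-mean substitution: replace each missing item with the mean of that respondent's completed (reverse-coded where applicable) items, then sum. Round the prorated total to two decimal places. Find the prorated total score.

Reverse-coded (on a 0–6 scale, reversed = 6 − raw):
  item 4: 6 − 4 = 2
  item 7: 6 − 0 = 6
Completed scored items (12 of 13): 3, 3, 1, 2, 5, 6, 1, 4, 2, 4, 2, 5; sum = 38.
Person mean = 38 / 12 ≈ 3.1667
Prorated total = (38 / 12) × 13 = 41.17 (to 2 dp)

41.17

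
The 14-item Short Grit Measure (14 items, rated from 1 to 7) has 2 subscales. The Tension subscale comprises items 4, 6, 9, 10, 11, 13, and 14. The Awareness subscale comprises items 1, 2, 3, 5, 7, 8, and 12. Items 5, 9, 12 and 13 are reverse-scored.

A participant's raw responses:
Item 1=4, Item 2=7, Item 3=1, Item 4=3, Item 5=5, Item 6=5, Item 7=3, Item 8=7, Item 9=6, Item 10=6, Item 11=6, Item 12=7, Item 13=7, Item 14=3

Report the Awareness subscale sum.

Awareness items: 1, 2, 3, 5, 7, 8, 12.
Of these, items 5 & 12 are reverse-scored; reversed = (1+7) − raw = 8 − raw.
  item 1: 4
  item 2: 7
  item 3: 1
  item 5: 8 − 5 = 3
  item 7: 3
  item 8: 7
  item 12: 8 − 7 = 1
Sum = 4 + 7 + 1 + 3 + 3 + 7 + 1 = 26

26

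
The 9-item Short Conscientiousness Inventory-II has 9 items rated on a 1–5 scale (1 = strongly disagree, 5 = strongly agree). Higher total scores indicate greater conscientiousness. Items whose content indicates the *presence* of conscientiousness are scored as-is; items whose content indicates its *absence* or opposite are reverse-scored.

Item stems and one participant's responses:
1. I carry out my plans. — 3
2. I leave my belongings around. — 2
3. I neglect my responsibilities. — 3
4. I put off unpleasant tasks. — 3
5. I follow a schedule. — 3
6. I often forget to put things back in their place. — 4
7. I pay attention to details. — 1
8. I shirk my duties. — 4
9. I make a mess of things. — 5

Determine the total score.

22

Items 2, 3, 4, 6, 8, 9 describe the absence/opposite of conscientiousness → reverse-score.
on a 1–5 scale, reversed = 6 − raw.
  item 1: 3
  item 2: 6 − 2 = 4
  item 3: 6 − 3 = 3
  item 4: 6 − 3 = 3
  item 5: 3
  item 6: 6 − 4 = 2
  item 7: 1
  item 8: 6 − 4 = 2
  item 9: 6 − 5 = 1
Total = 3 + 4 + 3 + 3 + 3 + 2 + 1 + 2 + 1 = 22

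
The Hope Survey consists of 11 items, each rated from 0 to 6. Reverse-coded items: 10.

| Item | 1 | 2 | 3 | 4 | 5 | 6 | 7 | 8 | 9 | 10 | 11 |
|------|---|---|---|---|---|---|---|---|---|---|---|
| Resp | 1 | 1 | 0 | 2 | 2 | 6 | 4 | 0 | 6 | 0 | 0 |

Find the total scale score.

Reverse-coded items use 6 − raw:
  item 10: 6 − 0 = 6
After reverse-coding: 1, 1, 0, 2, 2, 6, 4, 0, 6, 6, 0
Total = 1 + 1 + 0 + 2 + 2 + 6 + 4 + 0 + 6 + 6 + 0 = 28

28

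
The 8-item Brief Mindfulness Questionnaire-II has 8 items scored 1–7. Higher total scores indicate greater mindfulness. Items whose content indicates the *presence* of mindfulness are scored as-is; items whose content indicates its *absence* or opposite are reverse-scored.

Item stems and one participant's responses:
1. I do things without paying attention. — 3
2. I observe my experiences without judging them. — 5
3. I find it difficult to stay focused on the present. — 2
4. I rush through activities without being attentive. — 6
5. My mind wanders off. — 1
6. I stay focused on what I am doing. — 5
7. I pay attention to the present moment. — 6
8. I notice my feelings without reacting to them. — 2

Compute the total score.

Items 1, 3, 4, 5 describe the absence/opposite of mindfulness → reverse-score.
reversed = (1+7) − raw = 8 − raw.
  item 1: 8 − 3 = 5
  item 2: 5
  item 3: 8 − 2 = 6
  item 4: 8 − 6 = 2
  item 5: 8 − 1 = 7
  item 6: 5
  item 7: 6
  item 8: 2
Total = 5 + 5 + 6 + 2 + 7 + 5 + 6 + 2 = 38

38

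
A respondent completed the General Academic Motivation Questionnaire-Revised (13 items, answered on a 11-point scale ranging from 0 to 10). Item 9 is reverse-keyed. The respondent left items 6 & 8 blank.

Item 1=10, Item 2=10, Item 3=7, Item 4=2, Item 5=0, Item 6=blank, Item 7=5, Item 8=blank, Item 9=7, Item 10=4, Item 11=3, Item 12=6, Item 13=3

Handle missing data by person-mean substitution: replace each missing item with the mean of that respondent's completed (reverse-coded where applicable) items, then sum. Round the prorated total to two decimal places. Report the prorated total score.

Reverse-coded (reverse-coded value = 10 − response):
  item 9: 10 − 7 = 3
Completed scored items (11 of 13): 10, 10, 7, 2, 0, 5, 3, 4, 3, 6, 3; sum = 53.
Person mean = 53 / 11 ≈ 4.8182
Prorated total = (53 / 11) × 13 = 62.64 (to 2 dp)

62.64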